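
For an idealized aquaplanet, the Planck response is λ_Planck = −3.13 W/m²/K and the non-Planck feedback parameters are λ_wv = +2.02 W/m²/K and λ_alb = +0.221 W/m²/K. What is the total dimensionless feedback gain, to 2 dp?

Convert to gains: g_wv = 2.02/3.13 = 0.6454; g_alb = 0.221/3.13 = 0.07061.
Total gain g = 0.71601.

0.72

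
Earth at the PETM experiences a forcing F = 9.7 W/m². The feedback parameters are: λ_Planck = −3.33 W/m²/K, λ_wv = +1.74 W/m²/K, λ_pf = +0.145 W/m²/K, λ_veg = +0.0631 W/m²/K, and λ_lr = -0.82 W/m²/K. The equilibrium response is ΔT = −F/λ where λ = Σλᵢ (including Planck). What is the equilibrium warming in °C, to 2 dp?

4.41 °C

Net feedback parameter λ = (−3.33) + (+1.74) + (+0.145) + (+0.0631) + (-0.82) = -2.2019 W/m²/K.
ΔT = −F/λ = −9.7/(-2.2019) = 4.41 °C.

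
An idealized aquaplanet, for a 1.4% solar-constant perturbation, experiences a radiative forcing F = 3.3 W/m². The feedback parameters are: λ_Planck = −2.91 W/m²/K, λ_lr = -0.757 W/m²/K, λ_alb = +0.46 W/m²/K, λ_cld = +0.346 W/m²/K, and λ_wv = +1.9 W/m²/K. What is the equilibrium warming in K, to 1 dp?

Net feedback parameter λ = (−2.91) + (-0.757) + (+0.46) + (+0.346) + (+1.9) = -0.961 W/m²/K.
ΔT = −F/λ = −3.3/(-0.961) = 3.4 K.

3.4 K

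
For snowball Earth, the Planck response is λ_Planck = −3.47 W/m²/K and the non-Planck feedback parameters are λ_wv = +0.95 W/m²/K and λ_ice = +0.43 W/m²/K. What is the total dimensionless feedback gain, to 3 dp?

0.398

Convert to gains: g_wv = 0.95/3.47 = 0.2738; g_ice = 0.43/3.47 = 0.1239.
Total gain g = 0.3977.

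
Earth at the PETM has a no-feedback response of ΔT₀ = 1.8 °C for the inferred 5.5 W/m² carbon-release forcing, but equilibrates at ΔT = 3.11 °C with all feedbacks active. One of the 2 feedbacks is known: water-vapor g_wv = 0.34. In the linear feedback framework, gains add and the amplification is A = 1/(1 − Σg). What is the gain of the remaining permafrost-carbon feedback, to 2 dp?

Amplification A = ΔT/ΔT₀ = 3.11/1.8 = 1.728.
Total gain g = 1 − 1/A = 1 − 1/1.728 = 0.4213.
The known gain is 0.34.
g_pf = 0.4213 − 0.34 = 0.08.

0.08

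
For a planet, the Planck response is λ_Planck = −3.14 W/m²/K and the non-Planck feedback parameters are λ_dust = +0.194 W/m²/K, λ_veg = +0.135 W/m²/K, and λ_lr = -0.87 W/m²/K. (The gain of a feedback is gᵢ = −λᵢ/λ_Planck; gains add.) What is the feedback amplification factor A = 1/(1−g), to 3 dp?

0.853

Convert to gains: g_dust = 0.194/3.14 = 0.06178; g_veg = 0.135/3.14 = 0.04299; g_lr = -0.87/3.14 = -0.2771.
Total gain g = -0.17233.
A = 1/(1 + 0.17233) = 0.853.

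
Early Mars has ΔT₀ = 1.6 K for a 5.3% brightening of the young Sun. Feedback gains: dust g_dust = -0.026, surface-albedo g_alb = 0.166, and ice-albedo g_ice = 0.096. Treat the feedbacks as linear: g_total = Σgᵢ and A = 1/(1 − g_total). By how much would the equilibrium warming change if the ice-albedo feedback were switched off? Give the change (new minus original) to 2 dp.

-0.23 K

Original: g = 0.236, ΔT = 1.6/(1−0.236) = 2.0942 K.
Without ice-albedo: g' = 0.14, ΔT' = 1.6/(1−0.14) = 1.8605 K.
Change = 1.8605 − 2.0942 = -0.23 K.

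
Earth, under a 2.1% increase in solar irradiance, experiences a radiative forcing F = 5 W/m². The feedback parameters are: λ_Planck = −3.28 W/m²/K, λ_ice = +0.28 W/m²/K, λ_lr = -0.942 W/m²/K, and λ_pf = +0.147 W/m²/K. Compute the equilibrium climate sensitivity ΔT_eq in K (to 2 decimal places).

1.32 K

Net feedback parameter λ = (−3.28) + (+0.28) + (-0.942) + (+0.147) = -3.795 W/m²/K.
ΔT = −F/λ = −5/(-3.795) = 1.32 K.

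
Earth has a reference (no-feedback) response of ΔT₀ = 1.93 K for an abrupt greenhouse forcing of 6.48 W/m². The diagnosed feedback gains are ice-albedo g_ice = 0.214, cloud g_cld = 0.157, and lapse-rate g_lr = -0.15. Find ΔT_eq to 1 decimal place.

2.5 K

Total gain g = 0.214 + 0.157 − 0.15 = 0.221.
Amplification A = 1/(1 − 0.221) = 1.284.
ΔT = 1.93 × 1.284 = 2.5 K.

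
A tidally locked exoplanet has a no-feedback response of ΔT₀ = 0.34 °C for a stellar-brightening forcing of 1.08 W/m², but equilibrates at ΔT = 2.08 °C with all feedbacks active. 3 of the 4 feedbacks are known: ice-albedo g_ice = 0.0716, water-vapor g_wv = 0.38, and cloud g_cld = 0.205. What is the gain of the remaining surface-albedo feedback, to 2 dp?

0.18

Amplification A = ΔT/ΔT₀ = 2.08/0.34 = 6.118.
Total gain g = 1 − 1/A = 1 − 1/6.118 = 0.8365.
Known gains sum to 0.0716 + 0.38 + 0.205 = 0.6566.
g_alb = 0.8365 − 0.6566 = 0.18.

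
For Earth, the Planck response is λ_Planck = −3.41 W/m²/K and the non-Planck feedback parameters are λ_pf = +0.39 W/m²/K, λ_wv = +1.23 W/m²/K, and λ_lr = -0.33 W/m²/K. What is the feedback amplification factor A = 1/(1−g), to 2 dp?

Convert to gains: g_pf = 0.39/3.41 = 0.1144; g_wv = 1.23/3.41 = 0.3607; g_lr = -0.33/3.41 = -0.09677.
Total gain g = 0.37833.
A = 1/(1 − 0.37833) = 1.61.

1.61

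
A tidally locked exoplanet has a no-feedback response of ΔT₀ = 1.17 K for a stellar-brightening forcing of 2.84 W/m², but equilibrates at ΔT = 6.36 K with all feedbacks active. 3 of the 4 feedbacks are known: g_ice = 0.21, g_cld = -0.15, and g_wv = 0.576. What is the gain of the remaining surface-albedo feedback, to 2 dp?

0.18

Amplification A = ΔT/ΔT₀ = 6.36/1.17 = 5.436.
Total gain g = 1 − 1/A = 1 − 1/5.436 = 0.816.
Known gains sum to 0.21 − 0.15 + 0.576 = 0.636.
g_alb = 0.816 − 0.636 = 0.18.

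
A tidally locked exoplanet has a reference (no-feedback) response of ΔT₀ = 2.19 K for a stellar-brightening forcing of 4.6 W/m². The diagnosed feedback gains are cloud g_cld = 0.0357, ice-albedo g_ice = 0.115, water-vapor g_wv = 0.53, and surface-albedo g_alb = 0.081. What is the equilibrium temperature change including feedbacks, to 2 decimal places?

Total gain g = 0.0357 + 0.115 + 0.53 + 0.081 = 0.7617.
Amplification A = 1/(1 − 0.7617) = 4.196.
ΔT = 2.19 × 4.196 = 9.19 K.

9.19 K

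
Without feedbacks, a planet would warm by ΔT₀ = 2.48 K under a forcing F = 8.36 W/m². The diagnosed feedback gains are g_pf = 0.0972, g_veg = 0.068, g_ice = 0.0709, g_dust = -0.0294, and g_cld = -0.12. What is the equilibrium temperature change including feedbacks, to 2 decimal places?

2.72 K

Total gain g = 0.0972 + 0.068 + 0.0709 − 0.0294 − 0.12 = 0.0867.
Amplification A = 1/(1 − 0.0867) = 1.095.
ΔT = 2.48 × 1.095 = 2.72 K.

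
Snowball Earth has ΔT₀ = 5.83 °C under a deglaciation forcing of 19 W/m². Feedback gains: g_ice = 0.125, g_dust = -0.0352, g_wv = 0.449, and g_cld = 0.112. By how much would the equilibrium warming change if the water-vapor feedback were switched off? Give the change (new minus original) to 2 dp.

Original: g = 0.6508, ΔT = 5.83/(1−0.6508) = 16.6953 °C.
Without water-vapor: g' = 0.2018, ΔT' = 5.83/(1−0.2018) = 7.3039 °C.
Change = 7.3039 − 16.6953 = -9.39 °C.

-9.39 °C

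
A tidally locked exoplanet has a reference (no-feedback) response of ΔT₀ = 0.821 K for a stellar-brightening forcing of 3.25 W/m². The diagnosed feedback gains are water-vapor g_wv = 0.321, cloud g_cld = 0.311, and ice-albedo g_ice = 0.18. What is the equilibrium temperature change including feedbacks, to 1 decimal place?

4.4 K

Total gain g = 0.321 + 0.311 + 0.18 = 0.812.
Amplification A = 1/(1 − 0.812) = 5.319.
ΔT = 0.821 × 5.319 = 4.4 K.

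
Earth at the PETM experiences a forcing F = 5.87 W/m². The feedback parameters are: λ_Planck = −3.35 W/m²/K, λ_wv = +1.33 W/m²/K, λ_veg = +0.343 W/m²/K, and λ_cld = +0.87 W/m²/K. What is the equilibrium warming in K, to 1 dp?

7.3 K

Net feedback parameter λ = (−3.35) + (+1.33) + (+0.343) + (+0.87) = -0.807 W/m²/K.
ΔT = −F/λ = −5.87/(-0.807) = 7.3 K.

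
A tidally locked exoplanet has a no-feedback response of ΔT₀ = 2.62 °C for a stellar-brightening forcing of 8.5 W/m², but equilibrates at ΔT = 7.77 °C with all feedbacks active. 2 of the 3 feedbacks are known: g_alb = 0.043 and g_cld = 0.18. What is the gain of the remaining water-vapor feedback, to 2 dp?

0.44

Amplification A = ΔT/ΔT₀ = 7.77/2.62 = 2.966.
Total gain g = 1 − 1/A = 1 − 1/2.966 = 0.6628.
Known gains sum to 0.043 + 0.18 = 0.223.
g_wv = 0.6628 − 0.223 = 0.44.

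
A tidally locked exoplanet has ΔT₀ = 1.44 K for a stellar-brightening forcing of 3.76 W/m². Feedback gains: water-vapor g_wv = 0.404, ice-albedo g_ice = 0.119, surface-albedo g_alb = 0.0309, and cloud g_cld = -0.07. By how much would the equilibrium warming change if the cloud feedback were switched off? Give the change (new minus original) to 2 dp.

0.44 K

Original: g = 0.4839, ΔT = 1.44/(1−0.4839) = 2.7902 K.
Without cloud: g' = 0.5539, ΔT' = 1.44/(1−0.5539) = 3.2280 K.
Change = 3.2280 − 2.7902 = 0.44 K.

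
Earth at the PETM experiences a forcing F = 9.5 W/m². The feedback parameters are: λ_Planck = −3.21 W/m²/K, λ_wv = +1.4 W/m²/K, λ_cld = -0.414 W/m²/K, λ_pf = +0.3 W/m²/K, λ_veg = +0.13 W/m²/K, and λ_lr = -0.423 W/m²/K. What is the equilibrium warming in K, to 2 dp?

4.29 K

Net feedback parameter λ = (−3.21) + (+1.4) + (-0.414) + (+0.3) + (+0.13) + (-0.423) = -2.217 W/m²/K.
ΔT = −F/λ = −9.5/(-2.217) = 4.29 K.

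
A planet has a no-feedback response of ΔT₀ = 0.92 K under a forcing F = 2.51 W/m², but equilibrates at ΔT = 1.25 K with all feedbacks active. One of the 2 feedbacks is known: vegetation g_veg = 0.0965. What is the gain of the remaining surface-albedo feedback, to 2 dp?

0.17

Amplification A = ΔT/ΔT₀ = 1.25/0.92 = 1.359.
Total gain g = 1 − 1/A = 1 − 1/1.359 = 0.2642.
The known gain is 0.0965.
g_alb = 0.2642 − 0.0965 = 0.17.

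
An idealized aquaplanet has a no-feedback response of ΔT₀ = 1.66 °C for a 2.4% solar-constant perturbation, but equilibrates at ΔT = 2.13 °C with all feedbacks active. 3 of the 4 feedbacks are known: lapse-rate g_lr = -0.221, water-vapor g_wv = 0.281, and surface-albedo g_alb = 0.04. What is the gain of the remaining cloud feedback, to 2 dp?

0.12

Amplification A = ΔT/ΔT₀ = 2.13/1.66 = 1.283.
Total gain g = 1 − 1/A = 1 − 1/1.283 = 0.2206.
Known gains sum to -0.221 + 0.281 + 0.04 = 0.1.
g_cld = 0.2206 − 0.1 = 0.12.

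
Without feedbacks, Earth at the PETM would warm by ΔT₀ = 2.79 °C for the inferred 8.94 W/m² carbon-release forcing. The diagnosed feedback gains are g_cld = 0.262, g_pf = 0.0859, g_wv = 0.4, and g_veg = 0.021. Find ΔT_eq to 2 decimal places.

12.07 °C

Total gain g = 0.262 + 0.0859 + 0.4 + 0.021 = 0.7689.
Amplification A = 1/(1 − 0.7689) = 4.327.
ΔT = 2.79 × 4.327 = 12.07 °C.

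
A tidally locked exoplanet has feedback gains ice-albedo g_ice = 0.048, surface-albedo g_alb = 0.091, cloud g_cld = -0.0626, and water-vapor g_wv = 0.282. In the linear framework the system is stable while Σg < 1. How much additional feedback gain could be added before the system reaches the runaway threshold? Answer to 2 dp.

0.64

Current total gain = 0.048 + 0.091 − 0.0626 + 0.282 = 0.3584.
Margin to runaway = 1 − 0.3584 = 0.64.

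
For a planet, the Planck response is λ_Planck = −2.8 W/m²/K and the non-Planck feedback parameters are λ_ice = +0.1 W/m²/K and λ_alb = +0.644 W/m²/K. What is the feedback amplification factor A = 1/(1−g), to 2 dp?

Convert to gains: g_ice = 0.1/2.8 = 0.03571; g_alb = 0.644/2.8 = 0.23.
Total gain g = 0.26571.
A = 1/(1 − 0.26571) = 1.36.

1.36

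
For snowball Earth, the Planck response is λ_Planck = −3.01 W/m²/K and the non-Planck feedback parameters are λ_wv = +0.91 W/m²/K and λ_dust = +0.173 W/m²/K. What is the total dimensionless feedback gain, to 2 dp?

0.36

Convert to gains: g_wv = 0.91/3.01 = 0.3023; g_dust = 0.173/3.01 = 0.05748.
Total gain g = 0.35978.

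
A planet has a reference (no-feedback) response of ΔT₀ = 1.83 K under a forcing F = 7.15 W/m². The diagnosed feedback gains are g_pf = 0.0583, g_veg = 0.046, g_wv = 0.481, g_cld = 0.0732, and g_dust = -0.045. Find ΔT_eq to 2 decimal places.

Total gain g = 0.0583 + 0.046 + 0.481 + 0.0732 − 0.045 = 0.6135.
Amplification A = 1/(1 − 0.6135) = 2.587.
ΔT = 1.83 × 2.587 = 4.73 K.

4.73 K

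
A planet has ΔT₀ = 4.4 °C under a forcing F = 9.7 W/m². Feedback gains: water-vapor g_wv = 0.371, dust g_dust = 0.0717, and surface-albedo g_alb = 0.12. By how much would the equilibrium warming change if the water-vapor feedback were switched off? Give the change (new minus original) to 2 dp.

Original: g = 0.5627, ΔT = 4.4/(1−0.5627) = 10.0617 °C.
Without water-vapor: g' = 0.1917, ΔT' = 4.4/(1−0.1917) = 5.4435 °C.
Change = 5.4435 − 10.0617 = -4.62 °C.

-4.62 °C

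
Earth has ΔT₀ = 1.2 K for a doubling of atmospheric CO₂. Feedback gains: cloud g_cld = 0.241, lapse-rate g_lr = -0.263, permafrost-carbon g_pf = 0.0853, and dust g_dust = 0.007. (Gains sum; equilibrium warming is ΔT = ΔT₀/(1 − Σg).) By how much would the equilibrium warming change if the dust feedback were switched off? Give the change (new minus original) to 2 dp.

Original: g = 0.0703, ΔT = 1.2/(1−0.0703) = 1.2907 K.
Without dust: g' = 0.0633, ΔT' = 1.2/(1−0.0633) = 1.2811 K.
Change = 1.2811 − 1.2907 = -0.01 K.

-0.01 K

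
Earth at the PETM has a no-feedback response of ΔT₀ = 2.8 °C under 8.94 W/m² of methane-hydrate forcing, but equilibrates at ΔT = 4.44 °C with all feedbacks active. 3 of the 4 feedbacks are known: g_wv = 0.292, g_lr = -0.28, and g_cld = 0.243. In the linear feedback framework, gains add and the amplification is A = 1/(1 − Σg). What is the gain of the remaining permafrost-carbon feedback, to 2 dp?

0.11

Amplification A = ΔT/ΔT₀ = 4.44/2.8 = 1.586.
Total gain g = 1 − 1/A = 1 − 1/1.586 = 0.3695.
Known gains sum to 0.292 − 0.28 + 0.243 = 0.255.
g_pf = 0.3695 − 0.255 = 0.11.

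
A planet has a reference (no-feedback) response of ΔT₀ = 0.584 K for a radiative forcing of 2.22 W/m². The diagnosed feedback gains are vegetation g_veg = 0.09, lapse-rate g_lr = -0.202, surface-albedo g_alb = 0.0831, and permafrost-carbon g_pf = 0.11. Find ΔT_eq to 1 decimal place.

0.6 K

Total gain g = 0.09 − 0.202 + 0.0831 + 0.11 = 0.0811.
Amplification A = 1/(1 − 0.0811) = 1.088.
ΔT = 0.584 × 1.088 = 0.6 K.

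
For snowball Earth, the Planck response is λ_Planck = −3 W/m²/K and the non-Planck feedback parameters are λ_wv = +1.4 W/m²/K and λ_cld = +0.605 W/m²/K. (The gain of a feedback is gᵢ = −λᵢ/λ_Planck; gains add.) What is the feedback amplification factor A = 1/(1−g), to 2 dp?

3.02

Convert to gains: g_wv = 1.4/3 = 0.4667; g_cld = 0.605/3 = 0.2017.
Total gain g = 0.6684.
A = 1/(1 − 0.6684) = 3.02.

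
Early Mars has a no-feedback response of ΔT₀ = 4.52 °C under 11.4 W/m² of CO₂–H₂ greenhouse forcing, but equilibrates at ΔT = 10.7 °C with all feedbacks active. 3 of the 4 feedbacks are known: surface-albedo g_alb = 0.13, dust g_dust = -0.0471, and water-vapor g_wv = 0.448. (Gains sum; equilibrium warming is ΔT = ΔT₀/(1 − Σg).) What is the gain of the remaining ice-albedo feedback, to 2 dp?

Amplification A = ΔT/ΔT₀ = 10.7/4.52 = 2.367.
Total gain g = 1 − 1/A = 1 − 1/2.367 = 0.5775.
Known gains sum to 0.13 − 0.0471 + 0.448 = 0.5309.
g_ice = 0.5775 − 0.5309 = 0.05.

0.05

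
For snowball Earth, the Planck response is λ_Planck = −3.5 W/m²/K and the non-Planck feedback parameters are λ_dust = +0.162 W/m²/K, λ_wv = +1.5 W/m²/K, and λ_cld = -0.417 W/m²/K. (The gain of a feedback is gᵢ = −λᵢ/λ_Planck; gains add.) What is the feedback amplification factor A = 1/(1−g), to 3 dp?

Convert to gains: g_dust = 0.162/3.5 = 0.04629; g_wv = 1.5/3.5 = 0.4286; g_cld = -0.417/3.5 = -0.1191.
Total gain g = 0.35579.
A = 1/(1 − 0.35579) = 1.552.

1.552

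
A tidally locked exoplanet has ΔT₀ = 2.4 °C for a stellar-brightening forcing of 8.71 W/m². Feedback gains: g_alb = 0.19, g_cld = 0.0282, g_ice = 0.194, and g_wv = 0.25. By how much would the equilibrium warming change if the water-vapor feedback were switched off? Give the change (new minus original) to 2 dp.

-3.02 °C

Original: g = 0.6622, ΔT = 2.4/(1−0.6622) = 7.1048 °C.
Without water-vapor: g' = 0.4122, ΔT' = 2.4/(1−0.4122) = 4.0830 °C.
Change = 4.0830 − 7.1048 = -3.02 °C.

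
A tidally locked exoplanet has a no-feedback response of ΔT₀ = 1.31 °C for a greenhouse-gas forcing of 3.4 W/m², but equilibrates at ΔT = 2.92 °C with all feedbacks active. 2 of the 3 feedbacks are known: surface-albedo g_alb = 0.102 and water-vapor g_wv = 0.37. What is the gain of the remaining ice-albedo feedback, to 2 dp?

0.08

Amplification A = ΔT/ΔT₀ = 2.92/1.31 = 2.229.
Total gain g = 1 − 1/A = 1 − 1/2.229 = 0.5514.
Known gains sum to 0.102 + 0.37 = 0.472.
g_ice = 0.5514 − 0.472 = 0.08.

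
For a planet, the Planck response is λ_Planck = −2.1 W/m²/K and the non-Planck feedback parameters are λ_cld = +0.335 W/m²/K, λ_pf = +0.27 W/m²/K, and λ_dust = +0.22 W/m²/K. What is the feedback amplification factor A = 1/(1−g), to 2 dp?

Convert to gains: g_cld = 0.335/2.1 = 0.1595; g_pf = 0.27/2.1 = 0.1286; g_dust = 0.22/2.1 = 0.1048.
Total gain g = 0.3929.
A = 1/(1 − 0.3929) = 1.65.

1.65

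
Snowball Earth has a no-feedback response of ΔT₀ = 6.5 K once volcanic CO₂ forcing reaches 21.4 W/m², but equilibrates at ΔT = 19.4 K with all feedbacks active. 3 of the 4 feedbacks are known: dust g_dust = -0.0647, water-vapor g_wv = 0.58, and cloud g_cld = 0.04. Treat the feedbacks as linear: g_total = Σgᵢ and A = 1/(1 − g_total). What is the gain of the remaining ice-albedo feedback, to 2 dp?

Amplification A = ΔT/ΔT₀ = 19.4/6.5 = 2.985.
Total gain g = 1 − 1/A = 1 − 1/2.985 = 0.665.
Known gains sum to -0.0647 + 0.58 + 0.04 = 0.5553.
g_ice = 0.665 − 0.5553 = 0.11.

0.11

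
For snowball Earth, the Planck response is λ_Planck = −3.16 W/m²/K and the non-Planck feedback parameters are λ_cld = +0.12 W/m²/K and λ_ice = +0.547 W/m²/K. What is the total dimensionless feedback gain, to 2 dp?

0.21

Convert to gains: g_cld = 0.12/3.16 = 0.03797; g_ice = 0.547/3.16 = 0.1731.
Total gain g = 0.21107.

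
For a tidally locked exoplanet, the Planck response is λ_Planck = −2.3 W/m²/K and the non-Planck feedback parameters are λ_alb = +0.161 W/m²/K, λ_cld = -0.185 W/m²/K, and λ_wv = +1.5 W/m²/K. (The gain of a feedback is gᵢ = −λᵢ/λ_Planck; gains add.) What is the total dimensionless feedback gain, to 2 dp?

Convert to gains: g_alb = 0.161/2.3 = 0.07; g_cld = -0.185/2.3 = -0.08043; g_wv = 1.5/2.3 = 0.6522.
Total gain g = 0.64177.

0.64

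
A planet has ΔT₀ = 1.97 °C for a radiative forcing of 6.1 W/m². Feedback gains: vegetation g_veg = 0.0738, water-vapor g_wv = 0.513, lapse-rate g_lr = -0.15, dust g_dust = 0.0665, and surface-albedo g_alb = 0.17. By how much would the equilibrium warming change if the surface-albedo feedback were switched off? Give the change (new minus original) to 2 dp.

Original: g = 0.6733, ΔT = 1.97/(1−0.6733) = 6.0300 °C.
Without surface-albedo: g' = 0.5033, ΔT' = 1.97/(1−0.5033) = 3.9662 °C.
Change = 3.9662 − 6.0300 = -2.06 °C.

-2.06 °C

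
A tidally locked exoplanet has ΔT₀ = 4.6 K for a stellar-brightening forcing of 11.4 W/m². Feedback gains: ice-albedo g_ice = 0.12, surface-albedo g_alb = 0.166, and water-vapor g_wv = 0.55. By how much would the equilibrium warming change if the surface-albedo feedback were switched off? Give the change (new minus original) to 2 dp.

-14.11 K

Original: g = 0.836, ΔT = 4.6/(1−0.836) = 28.0488 K.
Without surface-albedo: g' = 0.67, ΔT' = 4.6/(1−0.67) = 13.9394 K.
Change = 13.9394 − 28.0488 = -14.11 K.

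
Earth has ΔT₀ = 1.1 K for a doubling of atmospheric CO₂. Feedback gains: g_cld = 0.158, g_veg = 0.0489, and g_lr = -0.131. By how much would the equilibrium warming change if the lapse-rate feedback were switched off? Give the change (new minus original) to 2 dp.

Original: g = 0.0759, ΔT = 1.1/(1−0.0759) = 1.1903 K.
Without lapse-rate: g' = 0.2069, ΔT' = 1.1/(1−0.2069) = 1.3870 K.
Change = 1.3870 − 1.1903 = 0.20 K.

0.20 K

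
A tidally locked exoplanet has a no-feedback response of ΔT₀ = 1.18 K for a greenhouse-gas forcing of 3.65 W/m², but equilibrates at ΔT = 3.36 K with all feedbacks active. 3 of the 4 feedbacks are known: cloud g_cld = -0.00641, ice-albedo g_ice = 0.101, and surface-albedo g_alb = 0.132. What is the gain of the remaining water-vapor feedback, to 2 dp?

Amplification A = ΔT/ΔT₀ = 3.36/1.18 = 2.847.
Total gain g = 1 − 1/A = 1 − 1/2.847 = 0.6488.
Known gains sum to -0.00641 + 0.101 + 0.132 = 0.22659.
g_wv = 0.6488 − 0.22659 = 0.42.

0.42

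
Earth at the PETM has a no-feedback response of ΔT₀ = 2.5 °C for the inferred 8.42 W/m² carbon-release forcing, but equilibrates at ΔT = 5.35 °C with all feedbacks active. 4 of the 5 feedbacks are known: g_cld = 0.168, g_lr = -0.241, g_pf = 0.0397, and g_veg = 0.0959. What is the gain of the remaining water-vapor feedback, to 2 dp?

0.47

Amplification A = ΔT/ΔT₀ = 5.35/2.5 = 2.14.
Total gain g = 1 − 1/A = 1 − 1/2.14 = 0.5327.
Known gains sum to 0.168 − 0.241 + 0.0397 + 0.0959 = 0.0626.
g_wv = 0.5327 − 0.0626 = 0.47.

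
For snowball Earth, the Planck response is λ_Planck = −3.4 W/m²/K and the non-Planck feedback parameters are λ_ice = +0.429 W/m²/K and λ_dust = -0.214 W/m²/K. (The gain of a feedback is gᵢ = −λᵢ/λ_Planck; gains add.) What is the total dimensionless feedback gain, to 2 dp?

Convert to gains: g_ice = 0.429/3.4 = 0.1262; g_dust = -0.214/3.4 = -0.06294.
Total gain g = 0.06326.

0.06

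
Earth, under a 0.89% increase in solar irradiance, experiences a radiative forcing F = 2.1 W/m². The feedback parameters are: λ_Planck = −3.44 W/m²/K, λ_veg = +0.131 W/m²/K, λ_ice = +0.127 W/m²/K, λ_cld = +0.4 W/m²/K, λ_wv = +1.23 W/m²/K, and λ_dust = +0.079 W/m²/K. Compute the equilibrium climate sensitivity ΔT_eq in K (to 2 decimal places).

Net feedback parameter λ = (−3.44) + (+0.131) + (+0.127) + (+0.4) + (+1.23) + (+0.079) = -1.473 W/m²/K.
ΔT = −F/λ = −2.1/(-1.473) = 1.43 K.

1.43 K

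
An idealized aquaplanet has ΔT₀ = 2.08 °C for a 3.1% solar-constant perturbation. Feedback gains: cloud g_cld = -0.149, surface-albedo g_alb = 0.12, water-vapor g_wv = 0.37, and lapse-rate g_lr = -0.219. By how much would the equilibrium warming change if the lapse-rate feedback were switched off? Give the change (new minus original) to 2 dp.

0.79 °C

Original: g = 0.122, ΔT = 2.08/(1−0.122) = 2.3690 °C.
Without lapse-rate: g' = 0.341, ΔT' = 2.08/(1−0.341) = 3.1563 °C.
Change = 3.1563 − 2.3690 = 0.79 °C.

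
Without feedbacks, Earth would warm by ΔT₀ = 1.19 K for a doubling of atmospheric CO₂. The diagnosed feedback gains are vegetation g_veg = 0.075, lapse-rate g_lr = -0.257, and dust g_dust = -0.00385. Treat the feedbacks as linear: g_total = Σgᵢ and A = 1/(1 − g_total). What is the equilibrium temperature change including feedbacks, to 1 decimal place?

Total gain g = 0.075 − 0.257 − 0.00385 = -0.18585.
Amplification A = 1/(1 + 0.18585) = 0.8433.
ΔT = 1.19 × 0.8433 = 1.0 K.

1.0 K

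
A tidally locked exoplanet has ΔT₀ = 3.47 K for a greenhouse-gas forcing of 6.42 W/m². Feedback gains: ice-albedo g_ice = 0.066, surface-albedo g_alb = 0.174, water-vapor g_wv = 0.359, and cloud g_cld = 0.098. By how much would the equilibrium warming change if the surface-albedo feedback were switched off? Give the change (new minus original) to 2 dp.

-4.18 K

Original: g = 0.697, ΔT = 3.47/(1−0.697) = 11.4521 K.
Without surface-albedo: g' = 0.523, ΔT' = 3.47/(1−0.523) = 7.2746 K.
Change = 7.2746 − 11.4521 = -4.18 K.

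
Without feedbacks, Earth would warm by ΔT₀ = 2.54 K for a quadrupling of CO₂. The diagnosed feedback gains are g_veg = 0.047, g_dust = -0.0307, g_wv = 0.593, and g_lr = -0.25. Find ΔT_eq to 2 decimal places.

3.96 K

Total gain g = 0.047 − 0.0307 + 0.593 − 0.25 = 0.3593.
Amplification A = 1/(1 − 0.3593) = 1.561.
ΔT = 2.54 × 1.561 = 3.96 K.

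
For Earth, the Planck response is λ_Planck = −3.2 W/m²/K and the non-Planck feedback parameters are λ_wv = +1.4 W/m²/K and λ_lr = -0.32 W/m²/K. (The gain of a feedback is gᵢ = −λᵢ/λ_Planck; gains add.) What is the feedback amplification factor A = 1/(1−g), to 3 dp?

Convert to gains: g_wv = 1.4/3.2 = 0.4375; g_lr = -0.32/3.2 = -0.1.
Total gain g = 0.3375.
A = 1/(1 − 0.3375) = 1.509.

1.509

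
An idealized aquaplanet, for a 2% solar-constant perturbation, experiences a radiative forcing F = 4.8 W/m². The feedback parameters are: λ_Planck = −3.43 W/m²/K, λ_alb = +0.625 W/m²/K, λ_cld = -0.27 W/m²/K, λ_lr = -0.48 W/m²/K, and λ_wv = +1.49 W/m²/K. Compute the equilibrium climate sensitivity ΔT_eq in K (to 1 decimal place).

Net feedback parameter λ = (−3.43) + (+0.625) + (-0.27) + (-0.48) + (+1.49) = -2.065 W/m²/K.
ΔT = −F/λ = −4.8/(-2.065) = 2.3 K.

2.3 K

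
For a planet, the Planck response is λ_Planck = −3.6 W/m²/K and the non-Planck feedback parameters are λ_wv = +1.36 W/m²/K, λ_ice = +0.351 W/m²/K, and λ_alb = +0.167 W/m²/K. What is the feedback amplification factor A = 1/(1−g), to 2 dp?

2.09

Convert to gains: g_wv = 1.36/3.6 = 0.3778; g_ice = 0.351/3.6 = 0.0975; g_alb = 0.167/3.6 = 0.04639.
Total gain g = 0.52169.
A = 1/(1 − 0.52169) = 2.09.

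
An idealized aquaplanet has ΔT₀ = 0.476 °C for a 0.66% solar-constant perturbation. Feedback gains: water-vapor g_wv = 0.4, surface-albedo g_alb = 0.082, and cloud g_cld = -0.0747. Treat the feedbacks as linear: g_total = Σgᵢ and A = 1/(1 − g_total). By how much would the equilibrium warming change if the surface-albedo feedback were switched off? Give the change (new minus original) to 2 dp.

-0.10 °C

Original: g = 0.4073, ΔT = 0.476/(1−0.4073) = 0.8031 °C.
Without surface-albedo: g' = 0.3253, ΔT' = 0.476/(1−0.3253) = 0.7055 °C.
Change = 0.7055 − 0.8031 = -0.10 °C.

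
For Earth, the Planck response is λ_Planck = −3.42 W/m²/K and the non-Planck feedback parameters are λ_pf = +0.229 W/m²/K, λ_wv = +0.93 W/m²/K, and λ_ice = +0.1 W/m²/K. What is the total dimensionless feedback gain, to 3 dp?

Convert to gains: g_pf = 0.229/3.42 = 0.06696; g_wv = 0.93/3.42 = 0.2719; g_ice = 0.1/3.42 = 0.02924.
Total gain g = 0.3681.

0.368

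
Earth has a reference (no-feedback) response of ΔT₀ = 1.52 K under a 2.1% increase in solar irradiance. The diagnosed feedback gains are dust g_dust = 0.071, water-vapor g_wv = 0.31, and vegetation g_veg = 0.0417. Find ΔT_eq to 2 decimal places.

2.63 K

Total gain g = 0.071 + 0.31 + 0.0417 = 0.4227.
Amplification A = 1/(1 − 0.4227) = 1.732.
ΔT = 1.52 × 1.732 = 2.63 K.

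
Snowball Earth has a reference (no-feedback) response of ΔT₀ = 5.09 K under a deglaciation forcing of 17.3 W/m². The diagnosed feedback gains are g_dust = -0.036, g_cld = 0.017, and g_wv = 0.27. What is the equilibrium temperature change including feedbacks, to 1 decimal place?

Total gain g = -0.036 + 0.017 + 0.27 = 0.251.
Amplification A = 1/(1 − 0.251) = 1.335.
ΔT = 5.09 × 1.335 = 6.8 K.

6.8 K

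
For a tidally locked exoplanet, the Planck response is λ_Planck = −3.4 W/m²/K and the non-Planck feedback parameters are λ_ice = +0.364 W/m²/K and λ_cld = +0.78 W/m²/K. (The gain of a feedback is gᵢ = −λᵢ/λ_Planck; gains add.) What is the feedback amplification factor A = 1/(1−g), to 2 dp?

1.51

Convert to gains: g_ice = 0.364/3.4 = 0.1071; g_cld = 0.78/3.4 = 0.2294.
Total gain g = 0.3365.
A = 1/(1 − 0.3365) = 1.51.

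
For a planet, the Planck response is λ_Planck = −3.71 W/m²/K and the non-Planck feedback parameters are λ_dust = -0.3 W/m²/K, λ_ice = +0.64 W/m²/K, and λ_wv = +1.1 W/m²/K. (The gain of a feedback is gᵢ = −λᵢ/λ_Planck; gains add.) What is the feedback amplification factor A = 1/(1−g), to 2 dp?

1.63

Convert to gains: g_dust = -0.3/3.71 = -0.08086; g_ice = 0.64/3.71 = 0.1725; g_wv = 1.1/3.71 = 0.2965.
Total gain g = 0.38814.
A = 1/(1 − 0.38814) = 1.63.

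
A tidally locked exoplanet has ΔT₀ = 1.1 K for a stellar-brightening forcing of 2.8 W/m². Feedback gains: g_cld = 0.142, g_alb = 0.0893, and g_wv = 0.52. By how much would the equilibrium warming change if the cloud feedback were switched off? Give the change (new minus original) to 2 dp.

Original: g = 0.7513, ΔT = 1.1/(1−0.7513) = 4.4230 K.
Without cloud: g' = 0.6093, ΔT' = 1.1/(1−0.6093) = 2.8155 K.
Change = 2.8155 − 4.4230 = -1.61 K.

-1.61 K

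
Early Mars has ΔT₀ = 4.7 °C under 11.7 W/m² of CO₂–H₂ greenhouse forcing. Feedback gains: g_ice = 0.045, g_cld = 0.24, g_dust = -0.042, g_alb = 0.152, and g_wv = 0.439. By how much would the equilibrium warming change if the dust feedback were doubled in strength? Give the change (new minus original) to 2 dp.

Original: g = 0.834, ΔT = 4.7/(1−0.834) = 28.3133 °C.
With doubled dust: g' = 0.792, ΔT' = 4.7/(1−0.792) = 22.5962 °C.
Change = 22.5962 − 28.3133 = -5.72 °C.

-5.72 °C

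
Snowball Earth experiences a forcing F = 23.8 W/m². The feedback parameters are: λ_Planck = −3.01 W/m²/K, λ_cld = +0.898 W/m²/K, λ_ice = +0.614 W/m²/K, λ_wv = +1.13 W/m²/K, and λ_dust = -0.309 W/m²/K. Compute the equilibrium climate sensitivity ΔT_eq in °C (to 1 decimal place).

35.2 °C

Net feedback parameter λ = (−3.01) + (+0.898) + (+0.614) + (+1.13) + (-0.309) = -0.677 W/m²/K.
ΔT = −F/λ = −23.8/(-0.677) = 35.2 °C.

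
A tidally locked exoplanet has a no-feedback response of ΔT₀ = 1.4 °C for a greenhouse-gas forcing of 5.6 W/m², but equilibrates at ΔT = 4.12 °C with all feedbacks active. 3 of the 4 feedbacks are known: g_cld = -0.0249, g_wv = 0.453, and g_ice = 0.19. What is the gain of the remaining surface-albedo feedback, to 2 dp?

Amplification A = ΔT/ΔT₀ = 4.12/1.4 = 2.943.
Total gain g = 1 − 1/A = 1 − 1/2.943 = 0.6602.
Known gains sum to -0.0249 + 0.453 + 0.19 = 0.6181.
g_alb = 0.6602 − 0.6181 = 0.04.

0.04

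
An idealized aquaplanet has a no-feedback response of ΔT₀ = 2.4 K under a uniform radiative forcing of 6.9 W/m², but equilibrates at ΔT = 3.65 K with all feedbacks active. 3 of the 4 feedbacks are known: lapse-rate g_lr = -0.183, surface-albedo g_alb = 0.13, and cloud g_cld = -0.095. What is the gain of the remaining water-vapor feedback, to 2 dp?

0.49

Amplification A = ΔT/ΔT₀ = 3.65/2.4 = 1.521.
Total gain g = 1 − 1/A = 1 − 1/1.521 = 0.3425.
Known gains sum to -0.183 + 0.13 − 0.095 = -0.148.
g_wv = 0.3425 + 0.148 = 0.49.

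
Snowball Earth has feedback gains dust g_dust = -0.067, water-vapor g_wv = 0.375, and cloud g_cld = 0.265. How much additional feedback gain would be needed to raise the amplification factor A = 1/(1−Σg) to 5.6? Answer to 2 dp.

0.25

Current total gain = 0.573.
Target gain for A = 5.6: g* = 1 − 1/5.6 = 0.8214.
Additional gain needed = 0.8214 − 0.573 = 0.25.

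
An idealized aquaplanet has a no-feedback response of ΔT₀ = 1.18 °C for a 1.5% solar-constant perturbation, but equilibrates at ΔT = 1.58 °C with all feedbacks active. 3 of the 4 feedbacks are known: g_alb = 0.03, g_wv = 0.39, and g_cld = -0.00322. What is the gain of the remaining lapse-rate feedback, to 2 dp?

Amplification A = ΔT/ΔT₀ = 1.58/1.18 = 1.339.
Total gain g = 1 − 1/A = 1 − 1/1.339 = 0.2532.
Known gains sum to 0.03 + 0.39 − 0.00322 = 0.41678.
g_lr = 0.2532 − 0.41678 = -0.16.

-0.16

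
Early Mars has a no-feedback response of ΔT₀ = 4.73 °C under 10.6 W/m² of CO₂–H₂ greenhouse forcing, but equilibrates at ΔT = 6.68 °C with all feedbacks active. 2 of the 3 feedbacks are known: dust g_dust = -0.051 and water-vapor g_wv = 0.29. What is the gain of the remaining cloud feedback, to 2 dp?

0.05

Amplification A = ΔT/ΔT₀ = 6.68/4.73 = 1.412.
Total gain g = 1 − 1/A = 1 − 1/1.412 = 0.2918.
Known gains sum to -0.051 + 0.29 = 0.239.
g_cld = 0.2918 − 0.239 = 0.05.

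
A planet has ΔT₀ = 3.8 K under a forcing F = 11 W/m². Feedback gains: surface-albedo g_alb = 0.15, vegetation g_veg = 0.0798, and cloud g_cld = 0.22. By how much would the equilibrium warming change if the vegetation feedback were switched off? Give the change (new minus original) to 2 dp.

Original: g = 0.4498, ΔT = 3.8/(1−0.4498) = 6.9066 K.
Without vegetation: g' = 0.37, ΔT' = 3.8/(1−0.37) = 6.0317 K.
Change = 6.0317 − 6.9066 = -0.87 K.

-0.87 K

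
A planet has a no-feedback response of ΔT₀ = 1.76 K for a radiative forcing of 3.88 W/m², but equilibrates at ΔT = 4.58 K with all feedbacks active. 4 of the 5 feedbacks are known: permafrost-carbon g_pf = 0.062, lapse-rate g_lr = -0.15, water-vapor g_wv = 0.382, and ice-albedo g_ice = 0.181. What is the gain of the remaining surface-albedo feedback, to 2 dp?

Amplification A = ΔT/ΔT₀ = 4.58/1.76 = 2.602.
Total gain g = 1 − 1/A = 1 − 1/2.602 = 0.6157.
Known gains sum to 0.062 − 0.15 + 0.382 + 0.181 = 0.475.
g_alb = 0.6157 − 0.475 = 0.14.

0.14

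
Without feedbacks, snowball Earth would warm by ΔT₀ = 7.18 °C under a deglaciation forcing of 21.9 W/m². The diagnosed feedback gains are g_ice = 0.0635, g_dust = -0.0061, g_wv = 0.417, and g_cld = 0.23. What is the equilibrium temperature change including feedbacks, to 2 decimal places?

24.29 °C

Total gain g = 0.0635 − 0.0061 + 0.417 + 0.23 = 0.7044.
Amplification A = 1/(1 − 0.7044) = 3.383.
ΔT = 7.18 × 3.383 = 24.29 °C.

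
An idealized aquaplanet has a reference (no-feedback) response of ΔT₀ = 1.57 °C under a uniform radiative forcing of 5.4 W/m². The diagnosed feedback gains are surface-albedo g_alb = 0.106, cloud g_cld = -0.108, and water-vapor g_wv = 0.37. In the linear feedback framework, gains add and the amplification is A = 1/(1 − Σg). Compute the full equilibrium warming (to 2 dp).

Total gain g = 0.106 − 0.108 + 0.37 = 0.368.
Amplification A = 1/(1 − 0.368) = 1.582.
ΔT = 1.57 × 1.582 = 2.48 °C.

2.48 °C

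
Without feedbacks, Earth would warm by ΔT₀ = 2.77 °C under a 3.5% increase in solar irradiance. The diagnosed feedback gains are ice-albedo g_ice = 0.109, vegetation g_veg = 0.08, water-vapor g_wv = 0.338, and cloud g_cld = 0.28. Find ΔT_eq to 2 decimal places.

Total gain g = 0.109 + 0.08 + 0.338 + 0.28 = 0.807.
Amplification A = 1/(1 − 0.807) = 5.181.
ΔT = 2.77 × 5.181 = 14.35 °C.

14.35 °C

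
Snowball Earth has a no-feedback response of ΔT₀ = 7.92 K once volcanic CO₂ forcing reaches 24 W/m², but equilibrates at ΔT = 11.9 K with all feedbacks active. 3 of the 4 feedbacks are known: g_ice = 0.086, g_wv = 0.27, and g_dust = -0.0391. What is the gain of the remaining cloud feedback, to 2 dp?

0.02

Amplification A = ΔT/ΔT₀ = 11.9/7.92 = 1.503.
Total gain g = 1 − 1/A = 1 − 1/1.503 = 0.3347.
Known gains sum to 0.086 + 0.27 − 0.0391 = 0.3169.
g_cld = 0.3347 − 0.3169 = 0.02.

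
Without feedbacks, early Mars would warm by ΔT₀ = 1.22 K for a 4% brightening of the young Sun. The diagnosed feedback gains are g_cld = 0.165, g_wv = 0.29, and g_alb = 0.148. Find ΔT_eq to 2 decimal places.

Total gain g = 0.165 + 0.29 + 0.148 = 0.603.
Amplification A = 1/(1 − 0.603) = 2.519.
ΔT = 1.22 × 2.519 = 3.07 K.

3.07 K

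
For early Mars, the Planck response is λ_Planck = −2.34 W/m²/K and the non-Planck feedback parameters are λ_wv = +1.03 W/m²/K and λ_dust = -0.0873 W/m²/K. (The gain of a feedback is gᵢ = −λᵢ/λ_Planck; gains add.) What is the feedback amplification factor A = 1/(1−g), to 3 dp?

1.675

Convert to gains: g_wv = 1.03/2.34 = 0.4402; g_dust = -0.0873/2.34 = -0.03731.
Total gain g = 0.40289.
A = 1/(1 − 0.40289) = 1.675.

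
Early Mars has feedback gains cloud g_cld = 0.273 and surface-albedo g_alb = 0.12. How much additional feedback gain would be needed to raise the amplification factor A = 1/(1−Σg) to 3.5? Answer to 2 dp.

0.32

Current total gain = 0.393.
Target gain for A = 3.5: g* = 1 − 1/3.5 = 0.7143.
Additional gain needed = 0.7143 − 0.393 = 0.32.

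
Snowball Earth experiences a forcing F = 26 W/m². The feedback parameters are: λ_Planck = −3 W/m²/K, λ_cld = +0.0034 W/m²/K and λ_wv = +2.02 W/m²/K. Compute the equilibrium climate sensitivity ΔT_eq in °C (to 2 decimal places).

26.62 °C

Net feedback parameter λ = (−3) + (+0.0034) + (+2.02) = -0.9766 W/m²/K.
ΔT = −F/λ = −26/(-0.9766) = 26.62 °C.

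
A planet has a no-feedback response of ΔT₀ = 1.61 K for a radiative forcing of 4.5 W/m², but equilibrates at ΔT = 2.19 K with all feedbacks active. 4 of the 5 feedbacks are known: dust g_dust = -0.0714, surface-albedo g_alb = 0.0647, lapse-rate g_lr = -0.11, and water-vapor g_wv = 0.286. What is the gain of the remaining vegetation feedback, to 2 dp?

Amplification A = ΔT/ΔT₀ = 2.19/1.61 = 1.36.
Total gain g = 1 − 1/A = 1 − 1/1.36 = 0.2647.
Known gains sum to -0.0714 + 0.0647 − 0.11 + 0.286 = 0.1693.
g_veg = 0.2647 − 0.1693 = 0.10.

0.10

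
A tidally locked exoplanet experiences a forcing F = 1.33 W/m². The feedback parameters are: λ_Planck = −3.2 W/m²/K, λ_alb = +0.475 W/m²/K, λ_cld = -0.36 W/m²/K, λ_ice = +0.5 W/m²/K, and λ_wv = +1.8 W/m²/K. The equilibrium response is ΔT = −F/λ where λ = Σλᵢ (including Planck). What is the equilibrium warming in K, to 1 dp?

1.7 K

Net feedback parameter λ = (−3.2) + (+0.475) + (-0.36) + (+0.5) + (+1.8) = -0.785 W/m²/K.
ΔT = −F/λ = −1.33/(-0.785) = 1.7 K.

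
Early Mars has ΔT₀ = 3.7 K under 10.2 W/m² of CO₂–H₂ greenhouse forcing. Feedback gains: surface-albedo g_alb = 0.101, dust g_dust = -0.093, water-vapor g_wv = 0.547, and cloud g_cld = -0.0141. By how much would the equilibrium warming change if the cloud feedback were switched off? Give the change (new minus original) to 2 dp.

0.26 K

Original: g = 0.5409, ΔT = 3.7/(1−0.5409) = 8.0592 K.
Without cloud: g' = 0.555, ΔT' = 3.7/(1−0.555) = 8.3146 K.
Change = 8.3146 − 8.0592 = 0.26 K.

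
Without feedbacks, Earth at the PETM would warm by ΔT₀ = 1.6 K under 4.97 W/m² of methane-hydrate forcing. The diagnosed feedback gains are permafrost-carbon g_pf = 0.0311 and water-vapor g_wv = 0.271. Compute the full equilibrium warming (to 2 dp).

2.29 K

Total gain g = 0.0311 + 0.271 = 0.3021.
Amplification A = 1/(1 − 0.3021) = 1.433.
ΔT = 1.6 × 1.433 = 2.29 K.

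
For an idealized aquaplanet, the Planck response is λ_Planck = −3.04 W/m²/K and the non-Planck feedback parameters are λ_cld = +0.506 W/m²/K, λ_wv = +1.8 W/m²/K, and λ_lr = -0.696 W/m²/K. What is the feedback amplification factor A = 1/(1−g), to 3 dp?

2.126

Convert to gains: g_cld = 0.506/3.04 = 0.1664; g_wv = 1.8/3.04 = 0.5921; g_lr = -0.696/3.04 = -0.2289.
Total gain g = 0.5296.
A = 1/(1 − 0.5296) = 2.126.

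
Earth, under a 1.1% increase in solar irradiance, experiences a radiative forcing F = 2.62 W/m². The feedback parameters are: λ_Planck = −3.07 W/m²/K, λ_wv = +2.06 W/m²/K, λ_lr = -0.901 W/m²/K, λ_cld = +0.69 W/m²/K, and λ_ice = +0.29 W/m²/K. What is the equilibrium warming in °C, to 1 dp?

Net feedback parameter λ = (−3.07) + (+2.06) + (-0.901) + (+0.69) + (+0.29) = -0.931 W/m²/K.
ΔT = −F/λ = −2.62/(-0.931) = 2.8 °C.

2.8 °C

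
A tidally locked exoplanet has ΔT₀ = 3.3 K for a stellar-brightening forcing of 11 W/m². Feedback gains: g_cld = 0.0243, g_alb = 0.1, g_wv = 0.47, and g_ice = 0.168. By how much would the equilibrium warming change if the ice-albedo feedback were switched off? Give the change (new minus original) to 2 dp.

Original: g = 0.7623, ΔT = 3.3/(1−0.7623) = 13.8830 K.
Without ice-albedo: g' = 0.5943, ΔT' = 3.3/(1−0.5943) = 8.1341 K.
Change = 8.1341 − 13.8830 = -5.75 K.

-5.75 K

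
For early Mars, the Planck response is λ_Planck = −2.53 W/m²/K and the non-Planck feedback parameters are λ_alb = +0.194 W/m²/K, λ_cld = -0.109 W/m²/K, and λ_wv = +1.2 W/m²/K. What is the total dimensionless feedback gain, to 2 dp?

0.51

Convert to gains: g_alb = 0.194/2.53 = 0.07668; g_cld = -0.109/2.53 = -0.04308; g_wv = 1.2/2.53 = 0.4743.
Total gain g = 0.5079.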